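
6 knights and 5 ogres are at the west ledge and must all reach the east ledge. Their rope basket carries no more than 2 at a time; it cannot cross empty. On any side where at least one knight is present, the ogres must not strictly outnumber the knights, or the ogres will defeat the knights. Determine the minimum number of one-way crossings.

19

Counting alone: each trip to the east ledge takes at most 2 across and each return brings at least 1 back, so after t trips out (and t−1 returns) at most 2t − (t−1) of the 11 are across; that first reaches 11 at t = 10, so at least 19 crossings are needed.
The plan below uses exactly 19 crossings, so it is optimal:
1. 2 ogres → the east ledge.  (the west ledge: 6K 3O; the east ledge: 0K 2O)
2. 1 ogre ← the west ledge.  (the west ledge: 6K 4O; the east ledge: 0K 1O)
3. 2 ogres → the east ledge.  (the west ledge: 6K 2O; the east ledge: 0K 3O)
4. 1 ogre ← the west ledge.  (the west ledge: 6K 3O; the east ledge: 0K 2O)
5. 2 knights → the east ledge.  (the west ledge: 4K 3O; the east ledge: 2K 2O)
6. 1 ogre ← the west ledge.  (the west ledge: 4K 4O; the east ledge: 2K 1O)
7. 1 knight and 1 ogre → the east ledge.  (the west ledge: 3K 3O; the east ledge: 3K 2O)
8. 1 knight ← the west ledge.  (the west ledge: 4K 3O; the east ledge: 2K 2O)
9. 1 knight and 1 ogre → the east ledge.  (the west ledge: 3K 2O; the east ledge: 3K 3O)
10. 1 ogre ← the west ledge.  (the west ledge: 3K 3O; the east ledge: 3K 2O)
11. 1 knight and 1 ogre → the east ledge.  (the west ledge: 2K 2O; the east ledge: 4K 3O)
12. 1 knight ← the west ledge.  (the west ledge: 3K 2O; the east ledge: 3K 3O)
13. 1 knight and 1 ogre → the east ledge.  (the west ledge: 2K 1O; the east ledge: 4K 4O)
14. 1 ogre ← the west ledge.  (the west ledge: 2K 2O; the east ledge: 4K 3O)
15. 1 knight and 1 ogre → the east ledge.  (the west ledge: 1K 1O; the east ledge: 5K 4O)
16. 1 knight ← the west ledge.  (the west ledge: 2K 1O; the east ledge: 4K 4O)
17. 1 knight and 1 ogre → the east ledge.  (the west ledge: 1K 0O; the east ledge: 5K 5O)
18. 1 ogre ← the west ledge.  (the west ledge: 1K 1O; the east ledge: 5K 4O)
19. 1 knight and 1 ogre → the east ledge.  (the west ledge: 0K 0O; the east ledge: 6K 5O)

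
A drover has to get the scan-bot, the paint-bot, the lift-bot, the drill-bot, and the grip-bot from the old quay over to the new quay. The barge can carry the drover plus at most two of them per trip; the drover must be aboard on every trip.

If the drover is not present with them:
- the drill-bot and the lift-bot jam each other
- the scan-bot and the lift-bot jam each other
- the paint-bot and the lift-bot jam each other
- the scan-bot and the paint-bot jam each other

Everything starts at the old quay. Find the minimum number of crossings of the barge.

Counting alone: the drover can take at most 2 across per trip to the new quay, so moving all 5 needs at least 3 loaded trips out, with a return between consecutive ones — at least 5 crossings.
The safety rule pushes this higher. Following every safe sequence of crossings, the most of the 5 that can be at the new quay as the barge arrives there on crossing 5 is 4 — never all 5.
So no plan with fewer than 7 crossings exists, and this one achieves 7:
1. Drover goes to the new quay with the lift-bot and the scan-bot.  [the old quay: the drill-bot, the grip-bot, the paint-bot | the new quay: the lift-bot, the scan-bot]
2. Drover goes back to the old quay with the scan-bot.  [the old quay: the drill-bot, the grip-bot, the paint-bot, the scan-bot | the new quay: the lift-bot]
3. Drover goes to the new quay with the drill-bot and the scan-bot.  [the old quay: the grip-bot, the paint-bot | the new quay: the drill-bot, the lift-bot, the scan-bot]
4. Drover goes back to the old quay with the lift-bot.  [the old quay: the grip-bot, the lift-bot, the paint-bot | the new quay: the drill-bot, the scan-bot]
5. Drover goes to the new quay with the grip-bot and the paint-bot.  [the old quay: the lift-bot | the new quay: the drill-bot, the grip-bot, the paint-bot, the scan-bot]
6. Drover goes back to the old quay with the scan-bot.  [the old quay: the lift-bot, the scan-bot | the new quay: the drill-bot, the grip-bot, the paint-bot]
7. Drover goes to the new quay with the lift-bot and the scan-bot.  [the old quay: — | the new quay: the drill-bot, the grip-bot, the lift-bot, the paint-bot, the scan-bot]

7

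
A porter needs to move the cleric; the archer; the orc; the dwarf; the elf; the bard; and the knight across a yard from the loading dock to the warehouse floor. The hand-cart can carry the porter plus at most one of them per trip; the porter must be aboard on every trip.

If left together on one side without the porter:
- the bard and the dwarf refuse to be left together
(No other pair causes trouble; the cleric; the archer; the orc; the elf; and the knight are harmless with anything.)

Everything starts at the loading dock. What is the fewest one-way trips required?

Counting alone: the porter can take at most 1 across per trip to the warehouse floor, so moving all 7 needs at least 7 loaded trips out, with a return between consecutive ones — at least 13 crossings.
The plan below uses exactly 13 crossings, so it is optimal:
1. Porter goes to the warehouse floor with the dwarf.
2. Porter goes back to the loading dock alone.
3. Porter goes to the warehouse floor with the cleric.
4. Porter goes back to the loading dock alone.
5. Porter goes to the warehouse floor with the archer.
6. Porter goes back to the loading dock alone.
7. Porter goes to the warehouse floor with the orc.
8. Porter goes back to the loading dock alone.
9. Porter goes to the warehouse floor with the elf.
10. Porter goes back to the loading dock alone.
11. Porter goes to the warehouse floor with the knight.
12. Porter goes back to the loading dock alone.
13. Porter goes to the warehouse floor with the bard.

13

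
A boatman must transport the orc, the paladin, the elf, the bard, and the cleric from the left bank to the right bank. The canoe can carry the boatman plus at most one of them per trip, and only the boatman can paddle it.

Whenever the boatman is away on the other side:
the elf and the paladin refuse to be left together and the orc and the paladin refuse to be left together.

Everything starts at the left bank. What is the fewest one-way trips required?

Counting alone: the boatman can take at most 1 across per trip to the right bank, so moving all 5 needs at least 5 loaded trips out, with a return between consecutive ones — at least 9 crossings.
The safety rule pushes this higher. Following every safe sequence of crossings, the most of the 5 that can be at the right bank as the canoe arrives there on crossing 9 is 4 — never all 5.
So no plan with fewer than 11 crossings exists, and this one achieves 11:
1. Boatman goes to the right bank with the paladin.  [the left bank: the bard, the cleric, the elf, the orc | the right bank: the paladin]
2. Boatman goes back to the left bank alone.  [the left bank: the bard, the cleric, the elf, the orc | the right bank: the paladin]
3. Boatman goes to the right bank with the orc.  [the left bank: the bard, the cleric, the elf | the right bank: the orc, the paladin]
4. Boatman goes back to the left bank with the paladin.  [the left bank: the bard, the cleric, the elf, the paladin | the right bank: the orc]
5. Boatman goes to the right bank with the elf.  [the left bank: the bard, the cleric, the paladin | the right bank: the elf, the orc]
6. Boatman goes back to the left bank alone.  [the left bank: the bard, the cleric, the paladin | the right bank: the elf, the orc]
7. Boatman goes to the right bank with the bard.  [the left bank: the cleric, the paladin | the right bank: the bard, the elf, the orc]
8. Boatman goes back to the left bank alone.  [the left bank: the cleric, the paladin | the right bank: the bard, the elf, the orc]
9. Boatman goes to the right bank with the cleric.  [the left bank: the paladin | the right bank: the bard, the cleric, the elf, the orc]
10. Boatman goes back to the left bank alone.  [the left bank: the paladin | the right bank: the bard, the cleric, the elf, the orc]
11. Boatman goes to the right bank with the paladin.  [the left bank: — | the right bank: the bard, the cleric, the elf, the orc, the paladin]

11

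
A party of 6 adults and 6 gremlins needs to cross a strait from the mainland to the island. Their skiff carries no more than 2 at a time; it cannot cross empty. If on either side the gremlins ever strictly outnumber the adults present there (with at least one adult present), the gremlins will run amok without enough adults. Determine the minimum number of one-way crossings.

Following every safe sequence of crossings from the start, the most of the 12 that can be at the island as the skiff arrives there on crossings 1, 3, 5, 7, 9 is 2, 3, 4, 5, 6 respectively; the best ever achieved is 6 of 12.
From crossing 11 on, no configuration arises that was not already reachable earlier: only 15 distinct safe configurations (who is on which side, and where the skiff is) can ever be reached, none of them has everyone across, and every continuation just revisits them. They are: 0 adults + 0 gremlins across (skiff back at the start); 0 adults + 1 gremlin across (skiff there); 0 adults + 1 gremlin across (skiff back at the start); 0 adults + 2 gremlins across (skiff there); 0 adults + 2 gremlins across (skiff back at the start); 0 adults + 3 gremlins across (skiff there); 0 adults + 3 gremlins across (skiff back at the start); 0 adults + 4 gremlins across (skiff there); 0 adults + 4 gremlins across (skiff back at the start); 0 adults + 5 gremlins across (skiff there); 0 adults + 5 gremlins across (skiff back at the start); 0 adults + 6 gremlins across (skiff there); 1 adult + 1 gremlin across (skiff there); 1 adult + 1 gremlin across (skiff back at the start); 2 adults + 2 gremlins across (skiff there). So no valid plan exists.

impossible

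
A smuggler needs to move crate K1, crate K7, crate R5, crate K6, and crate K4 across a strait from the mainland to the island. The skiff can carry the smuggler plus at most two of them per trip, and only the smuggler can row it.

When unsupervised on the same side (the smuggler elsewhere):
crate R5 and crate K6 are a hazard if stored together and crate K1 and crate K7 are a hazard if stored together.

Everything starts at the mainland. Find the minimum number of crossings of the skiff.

Counting alone: the smuggler can take at most 2 across per trip to the island, so moving all 5 needs at least 3 loaded trips out, with a return between consecutive ones — at least 5 crossings.
The plan below uses exactly 5 crossings, so it is optimal:
1. Smuggler goes to the island with crate K1 and crate R5.  [the mainland: crate K4, crate K6, crate K7 | the island: crate K1, crate R5]
2. Smuggler goes back to the mainland alone.  [the mainland: crate K4, crate K6, crate K7 | the island: crate K1, crate R5]
3. Smuggler goes to the island with crate K4.  [the mainland: crate K6, crate K7 | the island: crate K1, crate K4, crate R5]
4. Smuggler goes back to the mainland alone.  [the mainland: crate K6, crate K7 | the island: crate K1, crate K4, crate R5]
5. Smuggler goes to the island with crate K6 and crate K7.  [the mainland: — | the island: crate K1, crate K4, crate K6, crate K7, crate R5]

5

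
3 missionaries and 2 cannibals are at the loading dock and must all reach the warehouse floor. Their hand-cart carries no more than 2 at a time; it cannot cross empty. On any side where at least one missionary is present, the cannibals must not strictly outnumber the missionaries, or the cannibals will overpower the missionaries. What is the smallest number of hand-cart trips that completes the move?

Counting alone: each trip to the warehouse floor takes at most 2 across and each return brings at least 1 back, so after t trips out (and t−1 returns) at most 2t − (t−1) of the 5 are across; that first reaches 5 at t = 4, so at least 7 crossings are needed.
The plan below uses exactly 7 crossings, so it is optimal:
1. 2 cannibals → the warehouse floor.  (the loading dock: 3M 0C; the warehouse floor: 0M 2C)
2. 1 cannibal ← the loading dock.  (the loading dock: 3M 1C; the warehouse floor: 0M 1C)
3. 2 missionaries → the warehouse floor.  (the loading dock: 1M 1C; the warehouse floor: 2M 1C)
4. 1 missionary ← the loading dock.  (the loading dock: 2M 1C; the warehouse floor: 1M 1C)
5. 1 missionary and 1 cannibal → the warehouse floor.  (the loading dock: 1M 0C; the warehouse floor: 2M 2C)
6. 1 cannibal ← the loading dock.  (the loading dock: 1M 1C; the warehouse floor: 2M 1C)
7. 1 missionary and 1 cannibal → the warehouse floor.  (the loading dock: 0M 0C; the warehouse floor: 3M 2C)

7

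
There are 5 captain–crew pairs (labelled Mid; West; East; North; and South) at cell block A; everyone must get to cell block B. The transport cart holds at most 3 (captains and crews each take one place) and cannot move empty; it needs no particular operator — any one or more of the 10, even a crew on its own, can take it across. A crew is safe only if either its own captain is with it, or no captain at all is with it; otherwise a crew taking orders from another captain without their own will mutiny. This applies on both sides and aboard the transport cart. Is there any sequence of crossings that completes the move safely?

1. captain Mid and crew Mid cross → cell block B.
2. captain Mid crosses ← cell block A.
3. crew East, crew North, and crew West cross → cell block B.
4. crew Mid crosses ← cell block A.
5. captain East, captain North, and captain West cross → cell block B.
6. captain West and crew West cross ← cell block A.
7. captain Mid, captain South, and captain West cross → cell block B.
8. crew East crosses ← cell block A.
9. crew Mid and crew West cross → cell block B.
10. crew Mid crosses ← cell block A.
11. crew East, crew Mid, and crew South cross → cell block B.

Yes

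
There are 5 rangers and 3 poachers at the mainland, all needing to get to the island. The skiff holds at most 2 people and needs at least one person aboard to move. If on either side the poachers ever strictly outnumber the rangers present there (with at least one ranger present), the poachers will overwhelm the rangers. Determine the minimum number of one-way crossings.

13

Counting alone: each trip to the island takes at most 2 across and each return brings at least 1 back, so after t trips out (and t−1 returns) at most 2t − (t−1) of the 8 are across; that first reaches 8 at t = 7, so at least 13 crossings are needed.
The plan below uses exactly 13 crossings, so it is optimal:
1. 2 poachers → the island.  (the mainland: 5R 1P; the island: 0R 2P)
2. 1 poacher ← the mainland.  (the mainland: 5R 2P; the island: 0R 1P)
3. 2 poachers → the island.  (the mainland: 5R 0P; the island: 0R 3P)
4. 1 poacher ← the mainland.  (the mainland: 5R 1P; the island: 0R 2P)
5. 2 rangers → the island.  (the mainland: 3R 1P; the island: 2R 2P)
6. 1 poacher ← the mainland.  (the mainland: 3R 2P; the island: 2R 1P)
7. 1 ranger and 1 poacher → the island.  (the mainland: 2R 1P; the island: 3R 2P)
8. 1 poacher ← the mainland.  (the mainland: 2R 2P; the island: 3R 1P)
9. 2 poachers → the island.  (the mainland: 2R 0P; the island: 3R 3P)
10. 1 poacher ← the mainland.  (the mainland: 2R 1P; the island: 3R 2P)
11. 1 ranger and 1 poacher → the island.  (the mainland: 1R 0P; the island: 4R 3P)
12. 1 poacher ← the mainland.  (the mainland: 1R 1P; the island: 4R 2P)
13. 1 ranger and 1 poacher → the island.  (the mainland: 0R 0P; the island: 5R 3P)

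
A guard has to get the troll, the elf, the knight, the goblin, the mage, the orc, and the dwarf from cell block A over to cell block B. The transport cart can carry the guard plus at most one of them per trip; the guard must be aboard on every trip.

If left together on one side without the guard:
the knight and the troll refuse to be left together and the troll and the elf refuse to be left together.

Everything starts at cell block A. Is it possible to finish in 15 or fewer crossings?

Yes — this plan uses 15 crossings (≤ 15):
1. Guard goes to cell block B with the troll.  [cell block A: the dwarf, the elf, the goblin, the knight, the mage, the orc | cell block B: the troll]
2. Guard goes back to cell block A alone.  [cell block A: the dwarf, the elf, the goblin, the knight, the mage, the orc | cell block B: the troll]
3. Guard goes to cell block B with the elf.  [cell block A: the dwarf, the goblin, the knight, the mage, the orc | cell block B: the elf, the troll]
4. Guard goes back to cell block A with the troll.  [cell block A: the dwarf, the goblin, the knight, the mage, the orc, the troll | cell block B: the elf]
5. Guard goes to cell block B with the knight.  [cell block A: the dwarf, the goblin, the mage, the orc, the troll | cell block B: the elf, the knight]
6. Guard goes back to cell block A alone.  [cell block A: the dwarf, the goblin, the mage, the orc, the troll | cell block B: the elf, the knight]
7. Guard goes to cell block B with the goblin.  [cell block A: the dwarf, the mage, the orc, the troll | cell block B: the elf, the goblin, the knight]
8. Guard goes back to cell block A alone.  [cell block A: the dwarf, the mage, the orc, the troll | cell block B: the elf, the goblin, the knight]
9. Guard goes to cell block B with the mage.  [cell block A: the dwarf, the orc, the troll | cell block B: the elf, the goblin, the knight, the mage]
10. Guard goes back to cell block A alone.  [cell block A: the dwarf, the orc, the troll | cell block B: the elf, the goblin, the knight, the mage]
11. Guard goes to cell block B with the orc.  [cell block A: the dwarf, the troll | cell block B: the elf, the goblin, the knight, the mage, the orc]
12. Guard goes back to cell block A alone.  [cell block A: the dwarf, the troll | cell block B: the elf, the goblin, the knight, the mage, the orc]
13. Guard goes to cell block B with the dwarf.  [cell block A: the troll | cell block B: the dwarf, the elf, the goblin, the knight, the mage, the orc]
14. Guard goes back to cell block A alone.  [cell block A: the troll | cell block B: the dwarf, the elf, the goblin, the knight, the mage, the orc]
15. Guard goes to cell block B with the troll.  [cell block A: — | cell block B: the dwarf, the elf, the goblin, the knight, the mage, the orc, the troll]

Yes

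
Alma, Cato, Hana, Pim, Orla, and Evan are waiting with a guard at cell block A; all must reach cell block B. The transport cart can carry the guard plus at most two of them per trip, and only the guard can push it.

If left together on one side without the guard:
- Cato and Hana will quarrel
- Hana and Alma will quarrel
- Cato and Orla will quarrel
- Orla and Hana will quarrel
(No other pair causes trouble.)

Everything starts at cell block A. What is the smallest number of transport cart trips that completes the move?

9

Counting alone: the guard can take at most 2 across per trip to cell block B, so moving all 6 needs at least 3 loaded trips out, with a return between consecutive ones — at least 5 crossings.
The safety rule pushes this higher. Following every safe sequence of crossings, the most of the 6 that can be at cell block B as the transport cart arrives there on crossings 5, 7 is 4, 5 respectively — never all 6.
So no plan with fewer than 9 crossings exists, and this one achieves 9:
1. Guard goes to cell block B with Cato and Hana.  [cell block A: Alma, Evan, Orla, Pim | cell block B: Cato, Hana]
2. Guard goes back to cell block A with Cato.  [cell block A: Alma, Cato, Evan, Orla, Pim | cell block B: Hana]
3. Guard goes to cell block B with Alma and Cato.  [cell block A: Evan, Orla, Pim | cell block B: Alma, Cato, Hana]
4. Guard goes back to cell block A with Hana.  [cell block A: Evan, Hana, Orla, Pim | cell block B: Alma, Cato]
5. Guard goes to cell block B with Hana and Pim.  [cell block A: Evan, Orla | cell block B: Alma, Cato, Hana, Pim]
6. Guard goes back to cell block A with Hana.  [cell block A: Evan, Hana, Orla | cell block B: Alma, Cato, Pim]
7. Guard goes to cell block B with Evan and Hana.  [cell block A: Orla | cell block B: Alma, Cato, Evan, Hana, Pim]
8. Guard goes back to cell block A with Hana.  [cell block A: Hana, Orla | cell block B: Alma, Cato, Evan, Pim]
9. Guard goes to cell block B with Hana and Orla.  [cell block A: — | cell block B: Alma, Cato, Evan, Hana, Orla, Pim]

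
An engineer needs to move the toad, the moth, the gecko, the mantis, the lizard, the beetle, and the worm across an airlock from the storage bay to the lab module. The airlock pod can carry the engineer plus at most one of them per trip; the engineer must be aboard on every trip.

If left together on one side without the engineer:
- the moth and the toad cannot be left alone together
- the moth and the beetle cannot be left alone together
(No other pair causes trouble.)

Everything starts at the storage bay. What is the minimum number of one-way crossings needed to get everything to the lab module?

15

Counting alone: the engineer can take at most 1 across per trip to the lab module, so moving all 7 needs at least 7 loaded trips out, with a return between consecutive ones — at least 13 crossings.
The safety rule pushes this higher. Following every safe sequence of crossings, the most of the 7 that can be at the lab module as the airlock pod arrives there on crossing 13 is 6 — never all 7.
So no plan with fewer than 15 crossings exists, and this one achieves 15:
1. Engineer goes to the lab module with the moth.  [the storage bay: the beetle, the gecko, the lizard, the mantis, the toad, the worm | the lab module: the moth]
2. Engineer goes back to the storage bay alone.  [the storage bay: the beetle, the gecko, the lizard, the mantis, the toad, the worm | the lab module: the moth]
3. Engineer goes to the lab module with the toad.  [the storage bay: the beetle, the gecko, the lizard, the mantis, the worm | the lab module: the moth, the toad]
4. Engineer goes back to the storage bay with the moth.  [the storage bay: the beetle, the gecko, the lizard, the mantis, the moth, the worm | the lab module: the toad]
5. Engineer goes to the lab module with the beetle.  [the storage bay: the gecko, the lizard, the mantis, the moth, the worm | the lab module: the beetle, the toad]
6. Engineer goes back to the storage bay alone.  [the storage bay: the gecko, the lizard, the mantis, the moth, the worm | the lab module: the beetle, the toad]
7. Engineer goes to the lab module with the gecko.  [the storage bay: the lizard, the mantis, the moth, the worm | the lab module: the beetle, the gecko, the toad]
8. Engineer goes back to the storage bay alone.  [the storage bay: the lizard, the mantis, the moth, the worm | the lab module: the beetle, the gecko, the toad]
9. Engineer goes to the lab module with the mantis.  [the storage bay: the lizard, the moth, the worm | the lab module: the beetle, the gecko, the mantis, the toad]
10. Engineer goes back to the storage bay alone.  [the storage bay: the lizard, the moth, the worm | the lab module: the beetle, the gecko, the mantis, the toad]
11. Engineer goes to the lab module with the lizard.  [the storage bay: the moth, the worm | the lab module: the beetle, the gecko, the lizard, the mantis, the toad]
12. Engineer goes back to the storage bay alone.  [the storage bay: the moth, the worm | the lab module: the beetle, the gecko, the lizard, the mantis, the toad]
13. Engineer goes to the lab module with the worm.  [the storage bay: the moth | the lab module: the beetle, the gecko, the lizard, the mantis, the toad, the worm]
14. Engineer goes back to the storage bay alone.  [the storage bay: the moth | the lab module: the beetle, the gecko, the lizard, the mantis, the toad, the worm]
15. Engineer goes to the lab module with the moth.  [the storage bay: — | the lab module: the beetle, the gecko, the lizard, the mantis, the moth, the toad, the worm]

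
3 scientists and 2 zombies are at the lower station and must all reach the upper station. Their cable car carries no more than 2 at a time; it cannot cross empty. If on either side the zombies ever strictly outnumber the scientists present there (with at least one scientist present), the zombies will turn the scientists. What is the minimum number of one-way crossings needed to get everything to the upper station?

7

Counting alone: each trip to the upper station takes at most 2 across and each return brings at least 1 back, so after t trips out (and t−1 returns) at most 2t − (t−1) of the 5 are across; that first reaches 5 at t = 4, so at least 7 crossings are needed.
The plan below uses exactly 7 crossings, so it is optimal:
1. 2 zombies → the upper station.  (the lower station: 3S 0Z; the upper station: 0S 2Z)
2. 1 zombie ← the lower station.  (the lower station: 3S 1Z; the upper station: 0S 1Z)
3. 2 scientists → the upper station.  (the lower station: 1S 1Z; the upper station: 2S 1Z)
4. 1 scientist ← the lower station.  (the lower station: 2S 1Z; the upper station: 1S 1Z)
5. 1 scientist and 1 zombie → the upper station.  (the lower station: 1S 0Z; the upper station: 2S 2Z)
6. 1 zombie ← the lower station.  (the lower station: 1S 1Z; the upper station: 2S 1Z)
7. 1 scientist and 1 zombie → the upper station.  (the lower station: 0S 0Z; the upper station: 3S 2Z)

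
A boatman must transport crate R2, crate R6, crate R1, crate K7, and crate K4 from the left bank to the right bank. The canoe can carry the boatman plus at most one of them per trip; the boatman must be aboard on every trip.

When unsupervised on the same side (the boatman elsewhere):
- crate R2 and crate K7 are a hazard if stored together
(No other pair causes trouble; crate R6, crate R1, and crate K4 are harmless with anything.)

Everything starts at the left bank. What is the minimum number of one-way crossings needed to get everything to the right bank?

Counting alone: the boatman can take at most 1 across per trip to the right bank, so moving all 5 needs at least 5 loaded trips out, with a return between consecutive ones — at least 9 crossings.
The plan below uses exactly 9 crossings, so it is optimal:
1. Boatman goes to the right bank with crate R2.  [the left bank: crate K4, crate K7, crate R1, crate R6 | the right bank: crate R2]
2. Boatman goes back to the left bank alone.  [the left bank: crate K4, crate K7, crate R1, crate R6 | the right bank: crate R2]
3. Boatman goes to the right bank with crate R6.  [the left bank: crate K4, crate K7, crate R1 | the right bank: crate R2, crate R6]
4. Boatman goes back to the left bank alone.  [the left bank: crate K4, crate K7, crate R1 | the right bank: crate R2, crate R6]
5. Boatman goes to the right bank with crate R1.  [the left bank: crate K4, crate K7 | the right bank: crate R1, crate R2, crate R6]
6. Boatman goes back to the left bank alone.  [the left bank: crate K4, crate K7 | the right bank: crate R1, crate R2, crate R6]
7. Boatman goes to the right bank with crate K4.  [the left bank: crate K7 | the right bank: crate K4, crate R1, crate R2, crate R6]
8. Boatman goes back to the left bank alone.  [the left bank: crate K7 | the right bank: crate K4, crate R1, crate R2, crate R6]
9. Boatman goes to the right bank with crate K7.  [the left bank: — | the right bank: crate K4, crate K7, crate R1, crate R2, crate R6]

9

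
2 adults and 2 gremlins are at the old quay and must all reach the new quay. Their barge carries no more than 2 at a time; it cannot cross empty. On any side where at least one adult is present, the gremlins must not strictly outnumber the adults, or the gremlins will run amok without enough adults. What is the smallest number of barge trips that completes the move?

Counting alone: each trip to the new quay takes at most 2 across and each return brings at least 1 back, so after t trips out (and t−1 returns) at most 2t − (t−1) of the 4 are across; that first reaches 4 at t = 3, so at least 5 crossings are needed.
The plan below uses exactly 5 crossings, so it is optimal:
1. 2 gremlins → the new quay.  (the old quay: 2A 0G; the new quay: 0A 2G)
2. 1 gremlin ← the old quay.  (the old quay: 2A 1G; the new quay: 0A 1G)
3. 2 adults → the new quay.  (the old quay: 0A 1G; the new quay: 2A 1G)
4. 1 gremlin ← the old quay.  (the old quay: 0A 2G; the new quay: 2A 0G)
5. 2 gremlins → the new quay.  (the old quay: 0A 0G; the new quay: 2A 2G)

5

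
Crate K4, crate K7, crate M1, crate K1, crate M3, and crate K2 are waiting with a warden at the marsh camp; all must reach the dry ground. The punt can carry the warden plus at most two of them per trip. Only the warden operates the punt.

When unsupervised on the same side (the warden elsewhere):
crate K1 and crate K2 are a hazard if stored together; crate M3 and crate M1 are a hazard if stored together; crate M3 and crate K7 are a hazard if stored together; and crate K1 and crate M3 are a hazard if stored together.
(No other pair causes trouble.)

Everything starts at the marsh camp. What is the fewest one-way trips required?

7

Counting alone: the warden can take at most 2 across per trip to the dry ground, so moving all 6 needs at least 3 loaded trips out, with a return between consecutive ones — at least 5 crossings.
The safety rule pushes this higher. Following every safe sequence of crossings, the most of the 6 that can be at the dry ground as the punt arrives there on crossing 5 is 5 — never all 6.
So no plan with fewer than 7 crossings exists, and this one achieves 7:
1. Warden goes to the dry ground with crate K1 and crate M3.
2. Warden goes back to the marsh camp with crate K1.
3. Warden goes to the dry ground with crate K1 and crate K4.
4. Warden goes back to the marsh camp with crate M3.
5. Warden goes to the dry ground with crate K7 and crate M1.
6. Warden goes back to the marsh camp alone.
7. Warden goes to the dry ground with crate K2 and crate M3.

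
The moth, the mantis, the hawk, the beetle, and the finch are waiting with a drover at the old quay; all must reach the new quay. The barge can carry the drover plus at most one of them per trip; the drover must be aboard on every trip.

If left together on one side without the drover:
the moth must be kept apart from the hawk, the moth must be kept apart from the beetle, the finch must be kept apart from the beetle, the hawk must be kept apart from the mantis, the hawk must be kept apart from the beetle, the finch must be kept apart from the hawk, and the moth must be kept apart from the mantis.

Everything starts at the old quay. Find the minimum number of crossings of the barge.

Whatever the first load, the items left behind include a forbidden pair without the drover. No opening move is safe, so no plan exists.

impossible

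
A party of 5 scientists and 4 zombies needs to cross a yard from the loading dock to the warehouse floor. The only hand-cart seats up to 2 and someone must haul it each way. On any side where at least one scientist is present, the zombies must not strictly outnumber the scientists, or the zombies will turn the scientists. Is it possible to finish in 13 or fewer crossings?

No

Counting alone: each trip to the warehouse floor takes at most 2 across and each return brings at least 1 back, so after t trips out (and t−1 returns) at most 2t − (t−1) of the 9 are across; that first reaches 9 at t = 8, so at least 15 crossings are needed.
Since 13 < 15, 13 crossings cannot be enough. (The shortest complete plan in fact takes 15:)
1. 2 zombies → the warehouse floor.  (the loading dock: 5S 2Z; the warehouse floor: 0S 2Z)
2. 1 zombie ← the loading dock.  (the loading dock: 5S 3Z; the warehouse floor: 0S 1Z)
3. 2 zombies → the warehouse floor.  (the loading dock: 5S 1Z; the warehouse floor: 0S 3Z)
4. 1 zombie ← the loading dock.  (the loading dock: 5S 2Z; the warehouse floor: 0S 2Z)
5. 2 scientists → the warehouse floor.  (the loading dock: 3S 2Z; the warehouse floor: 2S 2Z)
6. 1 zombie ← the loading dock.  (the loading dock: 3S 3Z; the warehouse floor: 2S 1Z)
7. 1 scientist and 1 zombie → the warehouse floor.  (the loading dock: 2S 2Z; the warehouse floor: 3S 2Z)
8. 1 scientist ← the loading dock.  (the loading dock: 3S 2Z; the warehouse floor: 2S 2Z)
9. 1 scientist and 1 zombie → the warehouse floor.  (the loading dock: 2S 1Z; the warehouse floor: 3S 3Z)
10. 1 zombie ← the loading dock.  (the loading dock: 2S 2Z; the warehouse floor: 3S 2Z)
11. 1 scientist and 1 zombie → the warehouse floor.  (the loading dock: 1S 1Z; the warehouse floor: 4S 3Z)
12. 1 scientist ← the loading dock.  (the loading dock: 2S 1Z; the warehouse floor: 3S 3Z)
13. 1 scientist and 1 zombie → the warehouse floor.  (the loading dock: 1S 0Z; the warehouse floor: 4S 4Z)
14. 1 zombie ← the loading dock.  (the loading dock: 1S 1Z; the warehouse floor: 4S 3Z)
15. 1 scientist and 1 zombie → the warehouse floor.  (the loading dock: 0S 0Z; the warehouse floor: 5S 4Z)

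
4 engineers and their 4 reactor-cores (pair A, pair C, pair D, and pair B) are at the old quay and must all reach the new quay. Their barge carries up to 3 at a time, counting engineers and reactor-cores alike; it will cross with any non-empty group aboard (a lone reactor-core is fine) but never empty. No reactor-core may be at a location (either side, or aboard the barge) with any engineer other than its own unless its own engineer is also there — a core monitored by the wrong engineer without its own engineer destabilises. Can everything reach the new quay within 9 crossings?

Yes — this plan uses 9 crossings (≤ 9):
1. engineer A and reactor-core A cross → the new quay.
2. engineer A crosses ← the old quay.
3. engineer A, engineer C, and reactor-core C cross → the new quay.
4. engineer A and reactor-core A cross ← the old quay.
5. engineer A, engineer B, and engineer D cross → the new quay.
6. reactor-core C crosses ← the old quay.
7. reactor-core A and reactor-core C cross → the new quay.
8. reactor-core A crosses ← the old quay.
9. reactor-core A, reactor-core B, and reactor-core D cross → the new quay.

Yes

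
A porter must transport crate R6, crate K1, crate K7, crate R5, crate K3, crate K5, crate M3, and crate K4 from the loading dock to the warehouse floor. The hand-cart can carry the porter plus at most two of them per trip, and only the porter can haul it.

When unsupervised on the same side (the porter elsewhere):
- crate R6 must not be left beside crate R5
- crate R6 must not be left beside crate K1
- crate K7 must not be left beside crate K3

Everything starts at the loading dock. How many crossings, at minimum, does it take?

Counting alone: the porter can take at most 2 across per trip to the warehouse floor, so moving all 8 needs at least 4 loaded trips out, with a return between consecutive ones — at least 7 crossings.
The safety rule pushes this higher. Following every safe sequence of crossings, the most of the 8 that can be at the warehouse floor as the hand-cart arrives there on crossing 7 is 7 — never all 8.
So no plan with fewer than 9 crossings exists, and this one achieves 9:
1. Porter goes to the warehouse floor with crate K7 and crate R6.  [the loading dock: crate K1, crate K3, crate K4, crate K5, crate M3, crate R5 | the warehouse floor: crate K7, crate R6]
2. Porter goes back to the loading dock alone.  [the loading dock: crate K1, crate K3, crate K4, crate K5, crate M3, crate R5 | the warehouse floor: crate K7, crate R6]
3. Porter goes to the warehouse floor with crate K1.  [the loading dock: crate K3, crate K4, crate K5, crate M3, crate R5 | the warehouse floor: crate K1, crate K7, crate R6]
4. Porter goes back to the loading dock with crate R6.  [the loading dock: crate K3, crate K4, crate K5, crate M3, crate R5, crate R6 | the warehouse floor: crate K1, crate K7]
5. Porter goes to the warehouse floor with crate K5 and crate R5.  [the loading dock: crate K3, crate K4, crate M3, crate R6 | the warehouse floor: crate K1, crate K5, crate K7, crate R5]
6. Porter goes back to the loading dock alone.  [the loading dock: crate K3, crate K4, crate M3, crate R6 | the warehouse floor: crate K1, crate K5, crate K7, crate R5]
7. Porter goes to the warehouse floor with crate K4 and crate M3.  [the loading dock: crate K3, crate R6 | the warehouse floor: crate K1, crate K4, crate K5, crate K7, crate M3, crate R5]
8. Porter goes back to the loading dock alone.  [the loading dock: crate K3, crate R6 | the warehouse floor: crate K1, crate K4, crate K5, crate K7, crate M3, crate R5]
9. Porter goes to the warehouse floor with crate K3 and crate R6.  [the loading dock: — | the warehouse floor: crate K1, crate K3, crate K4, crate K5, crate K7, crate M3, crate R5, crate R6]

9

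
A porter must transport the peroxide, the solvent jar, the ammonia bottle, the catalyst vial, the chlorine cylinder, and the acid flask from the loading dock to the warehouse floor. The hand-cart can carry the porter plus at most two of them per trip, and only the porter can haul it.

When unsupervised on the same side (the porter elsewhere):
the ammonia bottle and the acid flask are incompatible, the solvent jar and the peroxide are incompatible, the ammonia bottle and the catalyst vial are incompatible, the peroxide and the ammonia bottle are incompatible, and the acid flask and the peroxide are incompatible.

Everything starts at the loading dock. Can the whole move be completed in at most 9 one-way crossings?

Yes — this plan uses 9 crossings (≤ 9):
1. Porter goes to the warehouse floor with the ammonia bottle and the peroxide.
2. Porter goes back to the loading dock with the peroxide.
3. Porter goes to the warehouse floor with the peroxide and the solvent jar.
4. Porter goes back to the loading dock with the peroxide.
5. Porter goes to the warehouse floor with the chlorine cylinder and the peroxide.
6. Porter goes back to the loading dock with the peroxide.
7. Porter goes to the warehouse floor with the acid flask and the catalyst vial.
8. Porter goes back to the loading dock with the ammonia bottle.
9. Porter goes to the warehouse floor with the ammonia bottle and the peroxide.

Yes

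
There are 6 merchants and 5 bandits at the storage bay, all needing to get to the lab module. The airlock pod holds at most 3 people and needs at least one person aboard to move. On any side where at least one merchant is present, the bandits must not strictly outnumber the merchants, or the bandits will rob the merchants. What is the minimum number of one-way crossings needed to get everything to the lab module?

9

Counting alone: each trip to the lab module takes at most 3 across and each return brings at least 1 back, so after t trips out (and t−1 returns) at most 3t − (t−1) of the 11 are across; that first reaches 11 at t = 5, so at least 9 crossings are needed.
The plan below uses exactly 9 crossings, so it is optimal:
1. 3 bandits → the lab module.  (the storage bay: 6M 2B; the lab module: 0M 3B)
2. 1 bandit ← the storage bay.  (the storage bay: 6M 3B; the lab module: 0M 2B)
3. 3 merchants → the lab module.  (the storage bay: 3M 3B; the lab module: 3M 2B)
4. 1 merchant ← the storage bay.  (the storage bay: 4M 3B; the lab module: 2M 2B)
5. 2 merchants and 1 bandit → the lab module.  (the storage bay: 2M 2B; the lab module: 4M 3B)
6. 1 merchant ← the storage bay.  (the storage bay: 3M 2B; the lab module: 3M 3B)
7. 2 merchants and 1 bandit → the lab module.  (the storage bay: 1M 1B; the lab module: 5M 4B)
8. 1 merchant ← the storage bay.  (the storage bay: 2M 1B; the lab module: 4M 4B)
9. 2 merchants and 1 bandit → the lab module.  (the storage bay: 0M 0B; the lab module: 6M 5B)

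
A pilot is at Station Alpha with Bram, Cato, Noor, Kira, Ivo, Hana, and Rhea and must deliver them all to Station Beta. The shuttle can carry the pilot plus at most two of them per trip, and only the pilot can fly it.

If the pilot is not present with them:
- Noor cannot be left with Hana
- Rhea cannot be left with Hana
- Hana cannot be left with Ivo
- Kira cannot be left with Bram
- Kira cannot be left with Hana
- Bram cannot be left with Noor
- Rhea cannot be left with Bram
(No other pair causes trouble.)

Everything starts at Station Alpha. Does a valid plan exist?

Yes

1. Pilot goes to Station Beta with Bram and Hana.
2. Pilot goes back to Station Alpha alone.
3. Pilot goes to Station Beta with Cato.
4. Pilot goes back to Station Alpha alone.
5. Pilot goes to Station Beta with Kira and Noor.
6. Pilot goes back to Station Alpha with Bram and Hana.
7. Pilot goes to Station Beta with Ivo and Rhea.
8. Pilot goes back to Station Alpha alone.
9. Pilot goes to Station Beta with Bram and Hana.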